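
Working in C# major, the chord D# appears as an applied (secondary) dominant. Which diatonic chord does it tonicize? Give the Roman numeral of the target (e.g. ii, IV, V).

V

The chord is a major triad on D#.
A dominant resolves down a perfect fifth: D# → G#. In C# major, G# is scale degree 5, i.e. V.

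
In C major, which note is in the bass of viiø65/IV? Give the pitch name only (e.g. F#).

The applied chord viiø65/IV is rooted on E: E-G-Bb-D.
The figure 65 means first inversion — the third is in the bass.

G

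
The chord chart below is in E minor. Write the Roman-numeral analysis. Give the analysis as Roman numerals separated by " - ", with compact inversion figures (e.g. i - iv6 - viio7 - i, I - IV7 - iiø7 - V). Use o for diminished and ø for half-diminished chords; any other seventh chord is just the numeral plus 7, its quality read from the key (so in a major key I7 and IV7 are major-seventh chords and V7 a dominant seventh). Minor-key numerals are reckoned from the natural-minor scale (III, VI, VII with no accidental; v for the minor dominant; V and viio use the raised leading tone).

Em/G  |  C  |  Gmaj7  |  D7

Em/G: root E is the tonic; minor triad there is i6.
C has root C, degree 6 in E minor, so VI.
Gmaj7: major seventh chord on G = scale degree 3 → III7.
D7: root D is the subtonic; dominant seventh chord there is VII7.

i6 - VI - III7 - VII7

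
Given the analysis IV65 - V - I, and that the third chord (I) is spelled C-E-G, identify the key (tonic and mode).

I is given as C-E-G — a major triad with root C.
If C is scale degree 1 and the mode makes that degree carry a major triad, the tonic is C and the mode is major.

C major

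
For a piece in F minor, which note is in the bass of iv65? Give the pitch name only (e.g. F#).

Db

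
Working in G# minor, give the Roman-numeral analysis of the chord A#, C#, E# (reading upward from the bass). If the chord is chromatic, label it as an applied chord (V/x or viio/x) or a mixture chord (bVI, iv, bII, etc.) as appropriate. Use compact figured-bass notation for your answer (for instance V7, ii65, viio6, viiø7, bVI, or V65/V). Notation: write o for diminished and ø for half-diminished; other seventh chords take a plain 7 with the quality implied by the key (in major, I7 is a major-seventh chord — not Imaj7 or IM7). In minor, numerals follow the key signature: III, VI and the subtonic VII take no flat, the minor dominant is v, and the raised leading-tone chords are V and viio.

ii

Stacked in thirds the chord is A#-C#-E#: a minor triad on A#.
A# is the second degree of G# minor. This is the minor supertonic, borrowed from the parallel major (the Dorian ii).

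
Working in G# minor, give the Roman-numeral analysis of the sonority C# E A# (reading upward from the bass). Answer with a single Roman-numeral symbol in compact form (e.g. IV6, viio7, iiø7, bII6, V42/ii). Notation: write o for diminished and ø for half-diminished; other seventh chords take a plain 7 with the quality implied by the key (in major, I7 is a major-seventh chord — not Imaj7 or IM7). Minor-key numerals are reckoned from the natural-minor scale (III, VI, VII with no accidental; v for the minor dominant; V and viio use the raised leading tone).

iio6

Stacked in thirds the chord is A#-C#-E: a diminished triad on A#.
In G# minor, A# is the supertonic; the diatonic diminished triad there is iio.
With C# in the bass the chord is in first inversion, so the figured bass is 6.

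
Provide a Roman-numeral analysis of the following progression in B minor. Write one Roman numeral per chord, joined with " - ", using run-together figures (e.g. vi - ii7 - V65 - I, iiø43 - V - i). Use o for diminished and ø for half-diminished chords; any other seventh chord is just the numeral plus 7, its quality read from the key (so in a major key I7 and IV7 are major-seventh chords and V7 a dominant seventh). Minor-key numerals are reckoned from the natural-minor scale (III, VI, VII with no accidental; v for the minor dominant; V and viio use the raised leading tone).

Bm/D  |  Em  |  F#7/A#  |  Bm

i6 - iv - V65 - i

Bm/D has root B, degree 1 in B minor, so i6.
Em: root E is the subdominant; minor triad there is iv.
F#7/A#: root F# is the dominant; dominant seventh chord there is V65.
Bm: root B is the tonic; minor triad there is i.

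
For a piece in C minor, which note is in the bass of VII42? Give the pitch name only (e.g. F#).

VII in C minor has root Bb; the chord is Bb-D-F-Ab.
The figure 42 means third inversion — the seventh is in the bass.

Ab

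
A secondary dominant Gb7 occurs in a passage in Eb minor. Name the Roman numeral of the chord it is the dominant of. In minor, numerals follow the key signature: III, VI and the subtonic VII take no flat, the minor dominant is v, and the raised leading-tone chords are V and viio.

VI

The chord is a dominant seventh chord on Gb.
A dominant resolves down a perfect fifth: Gb → Cb. In Eb minor, Cb is scale degree 6, i.e. VI.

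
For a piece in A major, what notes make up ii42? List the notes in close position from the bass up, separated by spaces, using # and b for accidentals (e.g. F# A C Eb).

The numeral's case and figure indicate a minor seventh chord. In A major its root, the supertonic, is B.
That chord is spelled B-D-F#-A.
With the 42 figure the chord is in third inversion; from the bass A upward in close position it reads A-B-D-F#.

A B D F#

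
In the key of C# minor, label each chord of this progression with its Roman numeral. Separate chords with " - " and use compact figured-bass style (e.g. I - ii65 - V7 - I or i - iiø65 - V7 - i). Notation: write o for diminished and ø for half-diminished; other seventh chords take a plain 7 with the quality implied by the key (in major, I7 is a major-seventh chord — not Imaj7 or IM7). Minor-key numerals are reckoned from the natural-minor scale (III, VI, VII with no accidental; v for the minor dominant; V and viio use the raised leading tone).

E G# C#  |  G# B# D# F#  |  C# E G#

i6 - V7 - i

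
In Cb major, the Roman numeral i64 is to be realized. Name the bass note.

Gb

i in Cb major has root Cb; the chord is Cb-Ebb-Gb.
The figure 64 means second inversion — the fifth is in the bass.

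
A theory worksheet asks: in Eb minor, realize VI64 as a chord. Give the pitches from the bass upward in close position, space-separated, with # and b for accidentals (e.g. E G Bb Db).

Gb Cb Eb

In Eb minor, scale degree 6 is Cb, and the diatonic chord built there is a major triad.
Stacking thirds from Cb gives Cb-Eb-Gb.
With the 64 figure the chord is in second inversion; from the bass Gb upward in close position it reads Gb-Cb-Eb.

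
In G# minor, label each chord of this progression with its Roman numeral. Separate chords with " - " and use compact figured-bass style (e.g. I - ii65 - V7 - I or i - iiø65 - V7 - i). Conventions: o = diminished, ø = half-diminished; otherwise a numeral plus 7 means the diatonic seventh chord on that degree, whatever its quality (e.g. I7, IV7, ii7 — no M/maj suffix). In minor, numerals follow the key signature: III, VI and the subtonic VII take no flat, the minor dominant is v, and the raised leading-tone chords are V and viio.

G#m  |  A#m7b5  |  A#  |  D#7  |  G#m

i - iiø7 - V/V - V7 - i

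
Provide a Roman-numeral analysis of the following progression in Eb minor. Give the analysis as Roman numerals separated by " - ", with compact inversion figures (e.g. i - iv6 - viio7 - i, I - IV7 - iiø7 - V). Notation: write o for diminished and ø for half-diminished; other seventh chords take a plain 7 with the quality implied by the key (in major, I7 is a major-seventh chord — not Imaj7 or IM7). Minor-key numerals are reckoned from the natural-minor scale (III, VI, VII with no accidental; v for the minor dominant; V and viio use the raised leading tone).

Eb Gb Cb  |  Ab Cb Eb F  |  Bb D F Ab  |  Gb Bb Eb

VI6 - iiø65 - V7 - i6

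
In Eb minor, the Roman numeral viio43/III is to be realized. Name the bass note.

The applied chord viio43/III is rooted on F: F-Ab-Cb-Ebb.
The figure 43 means second inversion — the fifth is in the bass.

Cb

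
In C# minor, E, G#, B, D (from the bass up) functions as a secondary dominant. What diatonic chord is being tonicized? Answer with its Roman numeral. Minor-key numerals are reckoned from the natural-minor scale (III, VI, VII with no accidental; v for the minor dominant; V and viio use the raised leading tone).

VI

The chord is a dominant seventh chord on E.
A dominant resolves down a perfect fifth: E → A. In C# minor, A is scale degree 6, i.e. VI.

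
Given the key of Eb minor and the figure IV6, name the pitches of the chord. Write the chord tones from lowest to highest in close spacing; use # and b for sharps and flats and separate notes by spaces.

C Eb Ab

IV6 is the major subdominant, borrowed from the parallel major. In Eb minor that root is Ab.
So the chord is Ab-C-Eb.
With the 6 figure the chord is in first inversion; from the bass C upward in close position it reads C-Eb-Ab.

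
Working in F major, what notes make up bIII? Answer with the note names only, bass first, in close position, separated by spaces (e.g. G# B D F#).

Ab C Eb

bIII is a major triad on the lowered third degree, borrowed from the parallel minor. In F major that root is Ab.
So the chord is Ab-C-Eb, a major triad.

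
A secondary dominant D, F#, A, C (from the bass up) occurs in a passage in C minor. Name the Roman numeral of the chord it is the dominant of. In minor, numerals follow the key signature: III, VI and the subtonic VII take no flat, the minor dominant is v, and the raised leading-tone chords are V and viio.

V

The chord is a dominant seventh chord on D.
A dominant resolves down a perfect fifth: D → G. In C minor, G is scale degree 5, i.e. V.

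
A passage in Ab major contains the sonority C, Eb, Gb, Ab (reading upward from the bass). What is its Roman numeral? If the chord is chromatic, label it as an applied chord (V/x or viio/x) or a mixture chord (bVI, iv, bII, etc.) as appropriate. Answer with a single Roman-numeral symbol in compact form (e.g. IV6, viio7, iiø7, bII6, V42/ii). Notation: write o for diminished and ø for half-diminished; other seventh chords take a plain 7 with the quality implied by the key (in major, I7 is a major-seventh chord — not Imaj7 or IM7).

V65/IV

The pitches Ab-C-Eb-Gb form a dominant seventh chord rooted on Ab.
Ab is not a diatonic chord root with this quality in Ab major, but it lies a perfect fifth above Db (IV), so the chord functions as an applied dominant of IV.
With C in the bass the chord is in first inversion, so the figured bass is 65.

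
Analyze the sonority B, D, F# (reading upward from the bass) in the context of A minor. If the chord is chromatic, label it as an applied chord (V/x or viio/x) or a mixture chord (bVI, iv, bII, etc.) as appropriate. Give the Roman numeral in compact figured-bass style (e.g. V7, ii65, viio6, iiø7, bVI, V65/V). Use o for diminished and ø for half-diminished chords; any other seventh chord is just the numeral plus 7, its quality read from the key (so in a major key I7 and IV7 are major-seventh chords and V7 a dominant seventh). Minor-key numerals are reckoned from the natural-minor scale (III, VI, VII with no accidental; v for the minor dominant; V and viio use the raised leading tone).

Stacked in thirds the chord is B-D-F#: a minor triad on B.
B is the second degree of A minor. This is the minor supertonic, borrowed from the parallel major (the Dorian ii).

ii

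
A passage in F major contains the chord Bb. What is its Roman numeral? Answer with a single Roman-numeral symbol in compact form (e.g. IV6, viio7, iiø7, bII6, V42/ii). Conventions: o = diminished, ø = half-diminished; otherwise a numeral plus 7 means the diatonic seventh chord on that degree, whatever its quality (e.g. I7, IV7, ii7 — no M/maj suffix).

IV

Stacked in thirds the chord is Bb-D-F: a major triad on Bb.
Bb is scale degree 4 in F major, and a major triad on that degree is written IV.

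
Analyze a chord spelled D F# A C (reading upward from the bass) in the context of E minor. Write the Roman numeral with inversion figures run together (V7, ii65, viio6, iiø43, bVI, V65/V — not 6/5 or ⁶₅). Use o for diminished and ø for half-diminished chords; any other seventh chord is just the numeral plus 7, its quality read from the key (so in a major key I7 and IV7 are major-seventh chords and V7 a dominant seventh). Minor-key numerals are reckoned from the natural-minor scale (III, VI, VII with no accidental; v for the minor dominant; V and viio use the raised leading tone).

Stacked in thirds the chord is D-F#-A-C: a dominant seventh chord on D.
In E minor, D is the subtonic; the diatonic dominant seventh chord there is VII7.

VII7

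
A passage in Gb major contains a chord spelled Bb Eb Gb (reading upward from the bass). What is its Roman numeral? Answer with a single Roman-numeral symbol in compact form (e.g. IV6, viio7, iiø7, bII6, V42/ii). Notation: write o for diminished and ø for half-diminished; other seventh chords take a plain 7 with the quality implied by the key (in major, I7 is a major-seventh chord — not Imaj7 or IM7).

vi64

Stacked in thirds the chord is Eb-Gb-Bb: a minor triad on Eb.
In Gb major, Eb is the submediant; the diatonic minor triad there is vi.
With Bb in the bass the chord is in second inversion, so the figured bass is 64.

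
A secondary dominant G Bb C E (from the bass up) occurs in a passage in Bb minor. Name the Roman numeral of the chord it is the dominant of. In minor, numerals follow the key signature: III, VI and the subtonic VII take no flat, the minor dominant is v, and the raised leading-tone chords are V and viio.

V

The chord is a dominant seventh chord on C.
A dominant resolves down a perfect fifth: C → F. In Bb minor, F is scale degree 5, i.e. V.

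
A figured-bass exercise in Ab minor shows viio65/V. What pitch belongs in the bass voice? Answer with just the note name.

F

The applied chord viio65/V is rooted on D: D-F-Ab-Cb.
The figure 65 means first inversion — the third is in the bass.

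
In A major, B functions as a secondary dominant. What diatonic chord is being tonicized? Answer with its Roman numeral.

V

The chord is a major triad on B.
A dominant resolves down a perfect fifth: B → E. In A major, E is scale degree 5, i.e. V.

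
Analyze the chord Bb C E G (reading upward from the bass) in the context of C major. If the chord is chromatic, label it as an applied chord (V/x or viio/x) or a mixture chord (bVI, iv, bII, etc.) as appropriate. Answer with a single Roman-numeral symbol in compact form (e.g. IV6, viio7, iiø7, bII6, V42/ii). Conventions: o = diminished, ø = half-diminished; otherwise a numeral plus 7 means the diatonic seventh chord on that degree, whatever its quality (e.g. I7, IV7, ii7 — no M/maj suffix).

The pitches C-E-G-Bb form a dominant seventh chord rooted on C.
C is not a diatonic chord root with this quality in C major, but it lies a perfect fifth above F (IV), so the chord functions as an applied dominant of IV.
With Bb in the bass the chord is in third inversion, so the figured bass is 42.

V42/IV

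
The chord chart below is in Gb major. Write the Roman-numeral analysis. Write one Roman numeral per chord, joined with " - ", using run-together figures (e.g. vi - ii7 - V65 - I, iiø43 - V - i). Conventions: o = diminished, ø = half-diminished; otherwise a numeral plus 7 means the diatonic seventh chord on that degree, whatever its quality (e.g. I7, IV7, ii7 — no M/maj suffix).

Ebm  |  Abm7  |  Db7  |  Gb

vi - ii7 - V7 - I

Ebm has root Eb, degree 6 in Gb major, so vi.
Abm7 has root Ab, degree 2 in Gb major, so ii7.
Db7 has root Db, degree 5 in Gb major, so V7.
Gb: root Gb is the tonic; major triad there is I.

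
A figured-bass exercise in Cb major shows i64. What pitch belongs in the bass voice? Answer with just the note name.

i in Cb major has root Cb; the chord is Cb-Ebb-Gb.
The figure 64 means second inversion — the fifth is in the bass.

Gb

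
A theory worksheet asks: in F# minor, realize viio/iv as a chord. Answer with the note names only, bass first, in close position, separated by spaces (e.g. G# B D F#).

A# C# E

The slash marks an applied leading-tone chord: viio of iv. In F# minor, iv is B, so the leading tone to it is A#, a half step below.
Building a diminished triad on A# gives A#-C#-E.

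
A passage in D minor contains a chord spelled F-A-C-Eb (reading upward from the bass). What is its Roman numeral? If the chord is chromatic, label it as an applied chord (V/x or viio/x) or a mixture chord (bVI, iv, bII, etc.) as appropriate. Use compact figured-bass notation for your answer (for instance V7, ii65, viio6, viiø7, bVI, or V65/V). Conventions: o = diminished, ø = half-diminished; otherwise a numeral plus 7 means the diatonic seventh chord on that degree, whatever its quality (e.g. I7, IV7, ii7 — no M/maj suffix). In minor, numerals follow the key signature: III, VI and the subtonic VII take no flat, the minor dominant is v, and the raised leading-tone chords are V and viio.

The pitches F-A-C-Eb form a dominant seventh chord rooted on F.
F is not a diatonic chord root with this quality in D minor, but it lies a perfect fifth above Bb (VI), so the chord functions as an applied dominant of VI.

V7/VI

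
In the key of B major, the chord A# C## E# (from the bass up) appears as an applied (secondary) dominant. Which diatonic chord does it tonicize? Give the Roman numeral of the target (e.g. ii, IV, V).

The chord is a major triad on A#.
A dominant resolves down a perfect fifth: A# → D#. In B major, D# is scale degree 3, i.e. iii.

iii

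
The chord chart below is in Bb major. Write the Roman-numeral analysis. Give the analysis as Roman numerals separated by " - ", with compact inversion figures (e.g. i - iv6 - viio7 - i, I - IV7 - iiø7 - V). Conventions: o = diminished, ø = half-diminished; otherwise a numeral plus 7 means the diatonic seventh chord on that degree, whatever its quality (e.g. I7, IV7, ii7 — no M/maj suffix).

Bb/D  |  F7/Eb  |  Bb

I6 - V42 - I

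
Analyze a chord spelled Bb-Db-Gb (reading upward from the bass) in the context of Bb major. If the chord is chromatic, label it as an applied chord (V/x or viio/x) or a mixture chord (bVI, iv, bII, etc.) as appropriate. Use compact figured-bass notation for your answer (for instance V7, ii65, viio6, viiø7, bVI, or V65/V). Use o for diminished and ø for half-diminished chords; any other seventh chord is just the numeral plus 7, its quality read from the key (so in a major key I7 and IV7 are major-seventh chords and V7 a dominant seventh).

bVI6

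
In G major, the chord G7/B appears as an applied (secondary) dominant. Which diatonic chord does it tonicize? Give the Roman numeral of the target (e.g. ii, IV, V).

The chord is a dominant seventh chord on G.
A dominant resolves down a perfect fifth: G → C. In G major, C is scale degree 4, i.e. IV.

IV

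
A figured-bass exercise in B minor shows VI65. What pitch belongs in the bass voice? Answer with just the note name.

B

VI in B minor has root G; the chord is G-B-D-F#.
The figure 65 means first inversion — the third is in the bass.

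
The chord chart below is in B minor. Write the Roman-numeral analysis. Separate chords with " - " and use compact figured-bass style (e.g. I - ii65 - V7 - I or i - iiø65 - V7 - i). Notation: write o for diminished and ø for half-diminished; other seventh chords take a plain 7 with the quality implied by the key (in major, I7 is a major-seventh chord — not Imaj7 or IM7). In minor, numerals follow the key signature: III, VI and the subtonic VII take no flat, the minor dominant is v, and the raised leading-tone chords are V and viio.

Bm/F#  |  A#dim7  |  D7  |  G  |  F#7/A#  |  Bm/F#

i64 - viio7 - V7/VI - VI - V65 - i64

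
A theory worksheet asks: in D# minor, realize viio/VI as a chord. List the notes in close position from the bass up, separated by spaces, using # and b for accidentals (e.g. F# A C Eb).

A# C# E

The slash marks an applied leading-tone chord: viio of VI. In D# minor, VI is B, so the leading tone to it is A#, a half step below.
Building a diminished triad on A# gives A#-C#-E.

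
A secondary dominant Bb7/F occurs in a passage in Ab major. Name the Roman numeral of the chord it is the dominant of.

V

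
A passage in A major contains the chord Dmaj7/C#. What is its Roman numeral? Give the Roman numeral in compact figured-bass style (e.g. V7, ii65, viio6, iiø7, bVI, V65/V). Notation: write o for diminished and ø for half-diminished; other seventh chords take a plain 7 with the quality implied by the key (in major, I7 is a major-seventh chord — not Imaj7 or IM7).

The pitches D-F#-A-C# form a major seventh chord rooted on D.
In A major, D is the subdominant; the diatonic major seventh chord there is IV7.
With C# in the bass the chord is in third inversion, so the figured bass is 42.

IV42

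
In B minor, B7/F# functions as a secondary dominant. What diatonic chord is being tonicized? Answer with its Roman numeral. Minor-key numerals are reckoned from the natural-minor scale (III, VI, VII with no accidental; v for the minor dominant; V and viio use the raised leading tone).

iv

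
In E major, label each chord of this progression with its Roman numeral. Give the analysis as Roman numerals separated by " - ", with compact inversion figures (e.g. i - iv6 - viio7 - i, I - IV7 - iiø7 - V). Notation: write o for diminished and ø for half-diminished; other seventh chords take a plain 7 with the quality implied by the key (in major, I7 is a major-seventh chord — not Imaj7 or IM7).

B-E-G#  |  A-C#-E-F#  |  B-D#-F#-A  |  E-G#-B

B-E-G#: root E is the tonic; major triad there is I64.
A-C#-E-F#: root F# is the supertonic; minor seventh chord there is ii65.
B-D#-F#-A: dominant seventh chord on B = scale degree 5 → V7.
E-G#-B: root E is the tonic; major triad there is I.

I64 - ii65 - V7 - I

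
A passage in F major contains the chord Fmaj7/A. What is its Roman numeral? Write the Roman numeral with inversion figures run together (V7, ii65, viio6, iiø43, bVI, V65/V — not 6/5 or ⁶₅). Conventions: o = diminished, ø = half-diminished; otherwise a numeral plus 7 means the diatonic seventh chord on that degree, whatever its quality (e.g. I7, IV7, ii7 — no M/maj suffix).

The pitches F-A-C-E form a major seventh chord rooted on F.
In F major, F is the tonic; the diatonic major seventh chord there is I7.
With A in the bass the chord is in first inversion, so the figured bass is 65.

I65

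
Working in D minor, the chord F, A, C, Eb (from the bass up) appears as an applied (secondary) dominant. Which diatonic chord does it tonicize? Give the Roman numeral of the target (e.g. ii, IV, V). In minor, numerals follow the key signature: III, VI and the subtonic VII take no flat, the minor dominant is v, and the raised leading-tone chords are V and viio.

The chord is a dominant seventh chord on F.
A dominant resolves down a perfect fifth: F → Bb. In D minor, Bb is scale degree 6, i.e. VI.

VI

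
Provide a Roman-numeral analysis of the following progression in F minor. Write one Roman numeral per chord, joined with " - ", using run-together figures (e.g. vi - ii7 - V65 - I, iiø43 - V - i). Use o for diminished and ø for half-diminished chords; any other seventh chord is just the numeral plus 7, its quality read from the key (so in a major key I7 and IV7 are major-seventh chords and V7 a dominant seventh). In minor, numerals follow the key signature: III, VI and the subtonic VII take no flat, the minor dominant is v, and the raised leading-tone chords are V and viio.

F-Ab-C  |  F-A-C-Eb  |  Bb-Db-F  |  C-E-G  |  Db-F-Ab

F-Ab-C: root F is the tonic; minor triad there is i.
F-A-C-Eb is the secondary dominant of iv (dominant seventh chord on F): V7/iv.
Bb-Db-F has root Bb, degree 4 in F minor, so iv.
C-E-G: root C is the dominant; major triad there is V.
Db-F-Ab has root Db, degree 6 in F minor, so VI.

i - V7/iv - iv - V - VI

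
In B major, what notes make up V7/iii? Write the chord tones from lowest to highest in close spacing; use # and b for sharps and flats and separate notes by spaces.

A# C## E# G#

V7/iii is a secondary dominant — the dominant seventh of iii. iii in B major is D#, so the applied chord's root is A#, a perfect fifth above.
Building a dominant seventh chord on A# gives A#-C##-E#-G#.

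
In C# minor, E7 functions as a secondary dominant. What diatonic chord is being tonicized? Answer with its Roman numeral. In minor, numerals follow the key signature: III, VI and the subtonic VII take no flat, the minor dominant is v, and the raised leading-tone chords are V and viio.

VI

The chord is a dominant seventh chord on E.
A dominant resolves down a perfect fifth: E → A. In C# minor, A is scale degree 6, i.e. VI.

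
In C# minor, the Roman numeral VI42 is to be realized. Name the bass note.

VI in C# minor has root A; the chord is A-C#-E-G#.
The figure 42 means third inversion — the seventh is in the bass.

G#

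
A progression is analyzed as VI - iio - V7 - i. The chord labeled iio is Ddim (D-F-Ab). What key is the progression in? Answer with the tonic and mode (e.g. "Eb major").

C minor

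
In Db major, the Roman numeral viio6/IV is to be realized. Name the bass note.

The applied chord viio6/IV is rooted on F: F-Ab-Cb.
The figure 6 means first inversion — the third is in the bass.

Ab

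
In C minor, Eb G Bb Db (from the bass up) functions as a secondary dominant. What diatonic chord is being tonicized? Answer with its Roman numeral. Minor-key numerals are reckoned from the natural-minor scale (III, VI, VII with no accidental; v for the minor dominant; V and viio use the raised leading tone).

VI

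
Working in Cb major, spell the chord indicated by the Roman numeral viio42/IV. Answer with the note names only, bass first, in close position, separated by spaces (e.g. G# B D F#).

The slash marks an applied leading-tone chord: viio of IV. In Cb major, IV is Fb, so the leading tone to it is Eb, a half step below.
Building a fully diminished seventh chord on Eb gives Eb-Gb-Bbb-Dbb.
The figured bass 42 indicates third inversion, placing the seventh (Dbb) in the bass: Dbb-Eb-Gb-Bbb.

Dbb Eb Gb Bbb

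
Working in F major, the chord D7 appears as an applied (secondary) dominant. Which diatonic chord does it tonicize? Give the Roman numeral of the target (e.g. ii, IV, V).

ii

The chord is a dominant seventh chord on D.
A dominant resolves down a perfect fifth: D → G. In F major, G is scale degree 2, i.e. ii.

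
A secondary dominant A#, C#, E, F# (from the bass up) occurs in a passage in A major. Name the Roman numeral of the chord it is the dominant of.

ii

The chord is a dominant seventh chord on F#.
A dominant resolves down a perfect fifth: F# → B. In A major, B is scale degree 2, i.e. ii.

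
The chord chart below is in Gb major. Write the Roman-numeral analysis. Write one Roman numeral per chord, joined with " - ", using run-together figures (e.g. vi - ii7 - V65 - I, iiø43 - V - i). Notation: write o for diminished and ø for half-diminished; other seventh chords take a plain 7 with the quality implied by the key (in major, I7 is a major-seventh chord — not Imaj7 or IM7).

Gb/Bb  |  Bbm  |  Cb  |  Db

Gb/Bb: root Gb is the tonic; major triad there is I6.
Bbm: root Bb is the mediant; minor triad there is iii.
Cb: root Cb is the subdominant; major triad there is IV.
Db: major triad on Db = scale degree 5 → V.

I6 - iii - IV - V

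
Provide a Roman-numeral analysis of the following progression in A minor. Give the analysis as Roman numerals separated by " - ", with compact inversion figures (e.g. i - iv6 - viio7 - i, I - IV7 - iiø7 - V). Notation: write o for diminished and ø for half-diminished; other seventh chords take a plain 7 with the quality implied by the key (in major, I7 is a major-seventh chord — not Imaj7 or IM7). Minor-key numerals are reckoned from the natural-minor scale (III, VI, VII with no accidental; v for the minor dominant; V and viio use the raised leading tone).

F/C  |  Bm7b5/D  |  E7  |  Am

VI64 - iiø65 - V7 - i

F/C: root F is the submediant; major triad there is VI64.
Bm7b5/D: root B is the supertonic; half-diminished seventh chord there is iiø65.
E7 has root E, degree 5 in A minor, so V7.
Am has root A, degree 1 in A minor, so i.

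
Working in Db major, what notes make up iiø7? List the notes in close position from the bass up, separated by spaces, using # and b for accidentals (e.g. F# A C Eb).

Scale degree 2 in Db major is Eb; here the chord built on it is altered to a half-diminished seventh chord. iiø7 is the half-diminished supertonic seventh, borrowed from the parallel minor.
So the chord is Eb-Gb-Bbb-Db.

Eb Gb Bbb Db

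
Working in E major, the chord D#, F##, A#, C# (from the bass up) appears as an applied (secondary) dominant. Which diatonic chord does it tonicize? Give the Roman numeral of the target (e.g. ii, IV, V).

The chord is a dominant seventh chord on D#.
A dominant resolves down a perfect fifth: D# → G#. In E major, G# is scale degree 3, i.e. iii.

iii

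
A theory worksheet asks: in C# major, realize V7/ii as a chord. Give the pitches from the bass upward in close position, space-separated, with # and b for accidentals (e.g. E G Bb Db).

A# C## E# G#

V7/ii is a secondary dominant — the dominant seventh of ii. ii in C# major is D#, so the applied chord's root is A#, a perfect fifth above.
Building a dominant seventh chord on A# gives A#-C##-E#-G#.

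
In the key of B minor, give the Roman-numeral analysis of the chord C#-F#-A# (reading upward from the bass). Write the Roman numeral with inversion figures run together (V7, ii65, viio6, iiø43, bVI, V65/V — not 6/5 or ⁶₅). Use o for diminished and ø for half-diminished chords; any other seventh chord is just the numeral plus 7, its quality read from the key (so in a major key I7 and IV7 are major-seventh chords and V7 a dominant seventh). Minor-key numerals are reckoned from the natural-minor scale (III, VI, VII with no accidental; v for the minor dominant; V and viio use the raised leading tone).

V64

The pitches F#-A#-C# form a major triad rooted on F#.
In B minor, F# is the dominant; the diatonic major triad there is V.
With C# in the bass the chord is in second inversion, so the figured bass is 64.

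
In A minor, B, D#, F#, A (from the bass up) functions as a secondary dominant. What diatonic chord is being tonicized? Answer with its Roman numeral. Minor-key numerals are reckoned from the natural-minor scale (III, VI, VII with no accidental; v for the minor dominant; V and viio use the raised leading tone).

V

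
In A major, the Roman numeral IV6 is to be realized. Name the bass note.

F#

IV in A major has root D; the chord is D-F#-A.
The figure 6 means first inversion — the third is in the bass.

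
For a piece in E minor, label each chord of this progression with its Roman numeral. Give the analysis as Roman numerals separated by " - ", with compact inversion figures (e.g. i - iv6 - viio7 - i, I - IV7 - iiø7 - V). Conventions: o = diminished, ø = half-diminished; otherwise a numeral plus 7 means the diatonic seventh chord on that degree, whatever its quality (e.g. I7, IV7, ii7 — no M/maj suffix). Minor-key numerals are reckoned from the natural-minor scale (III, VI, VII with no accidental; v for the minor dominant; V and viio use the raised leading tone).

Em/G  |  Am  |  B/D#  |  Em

i6 - iv - V6 - i

Em/G has root E, degree 1 in E minor, so i6.
Am has root A, degree 4 in E minor, so iv.
B/D#: root B is the dominant; major triad there is V6.
Em: root E is the tonic; minor triad there is i.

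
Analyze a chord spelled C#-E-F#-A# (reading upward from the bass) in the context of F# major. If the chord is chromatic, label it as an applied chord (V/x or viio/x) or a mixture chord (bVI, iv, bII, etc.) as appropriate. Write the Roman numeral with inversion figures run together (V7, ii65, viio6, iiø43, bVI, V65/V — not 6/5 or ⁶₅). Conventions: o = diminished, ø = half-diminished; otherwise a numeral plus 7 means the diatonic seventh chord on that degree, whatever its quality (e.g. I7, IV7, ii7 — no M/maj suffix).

Stacked in thirds the chord is F#-A#-C#-E: a dominant seventh chord on F#.
F# is not a diatonic chord root with this quality in F# major, but it lies a perfect fifth above B (IV), so the chord functions as an applied dominant of IV.
With C# in the bass the chord is in second inversion, so the figured bass is 43.

V43/IV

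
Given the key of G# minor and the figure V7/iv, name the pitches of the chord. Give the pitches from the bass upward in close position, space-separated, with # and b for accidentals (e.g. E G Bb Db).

G# B# D# F#

V7/iv is a secondary dominant — the dominant seventh of iv. iv in G# minor is C#, so the applied chord's root is G#, a perfect fifth above.
Building a dominant seventh chord on G# gives G#-B#-D#-F#.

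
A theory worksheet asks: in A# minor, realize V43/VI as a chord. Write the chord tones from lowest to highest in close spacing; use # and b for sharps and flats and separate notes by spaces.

The slash means an applied dominant: we want the dominant of VI. In A# minor, VI is F# major, and its dominant is built on C#.
Building a dominant seventh chord on C# gives C#-E#-G#-B.
With the 43 figure the chord is in second inversion; from the bass G# upward in close position it reads G#-B-C#-E#.

G# B C# E#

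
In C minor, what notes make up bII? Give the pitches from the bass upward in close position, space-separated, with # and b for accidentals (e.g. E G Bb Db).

Db F Ab

bII is the Neapolitan chord — a major triad on the lowered second degree. In C minor that root is Db.
So the chord is Db-F-Ab, a major triad.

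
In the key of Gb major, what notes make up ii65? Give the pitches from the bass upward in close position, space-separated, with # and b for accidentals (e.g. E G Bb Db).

Cb Eb Gb Ab

In Gb major, the second degree is Ab, and the diatonic chord built there is a minor seventh chord.
That chord is spelled Ab-Cb-Eb-Gb.
The figured bass 65 indicates first inversion, placing the third (Cb) in the bass: Cb-Eb-Gb-Ab.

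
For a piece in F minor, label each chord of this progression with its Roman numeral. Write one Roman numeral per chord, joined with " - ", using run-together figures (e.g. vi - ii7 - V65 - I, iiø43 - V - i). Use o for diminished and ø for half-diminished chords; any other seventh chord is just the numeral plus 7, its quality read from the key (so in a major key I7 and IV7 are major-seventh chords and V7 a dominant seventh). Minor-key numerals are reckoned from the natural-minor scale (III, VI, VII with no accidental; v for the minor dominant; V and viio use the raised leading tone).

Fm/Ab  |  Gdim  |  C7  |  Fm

Fm/Ab has root F, degree 1 in F minor, so i6.
Gdim: diminished triad on G = scale degree 2 → iio.
C7 has root C, degree 5 in F minor, so V7.
Fm has root F, degree 1 in F minor, so i.

i6 - iio - V7 - i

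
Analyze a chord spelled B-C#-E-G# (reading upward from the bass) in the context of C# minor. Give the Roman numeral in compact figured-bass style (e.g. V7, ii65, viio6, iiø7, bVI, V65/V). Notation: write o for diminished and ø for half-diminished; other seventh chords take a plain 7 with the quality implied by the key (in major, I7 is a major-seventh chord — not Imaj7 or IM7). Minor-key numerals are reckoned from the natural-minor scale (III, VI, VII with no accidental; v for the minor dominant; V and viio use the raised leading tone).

The pitches C#-E-G#-B form a minor seventh chord rooted on C#.
C# is scale degree 1 in C# minor, and a minor seventh chord on that degree is written i7.
With B in the bass the chord is in third inversion, so the figured bass is 42.

i42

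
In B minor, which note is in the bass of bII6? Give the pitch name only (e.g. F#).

E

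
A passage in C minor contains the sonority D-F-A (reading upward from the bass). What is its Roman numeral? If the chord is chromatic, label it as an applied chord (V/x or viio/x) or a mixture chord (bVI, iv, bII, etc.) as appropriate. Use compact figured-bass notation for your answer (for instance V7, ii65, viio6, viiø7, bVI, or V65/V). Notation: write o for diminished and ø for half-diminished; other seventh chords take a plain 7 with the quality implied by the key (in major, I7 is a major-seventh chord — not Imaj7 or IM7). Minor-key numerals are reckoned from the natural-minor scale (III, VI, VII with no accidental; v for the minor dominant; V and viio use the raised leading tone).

ii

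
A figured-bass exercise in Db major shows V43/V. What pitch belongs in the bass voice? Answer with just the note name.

The applied chord V43/V is rooted on Eb: Eb-G-Bb-Db.
The figure 43 means second inversion — the fifth is in the bass.

Bb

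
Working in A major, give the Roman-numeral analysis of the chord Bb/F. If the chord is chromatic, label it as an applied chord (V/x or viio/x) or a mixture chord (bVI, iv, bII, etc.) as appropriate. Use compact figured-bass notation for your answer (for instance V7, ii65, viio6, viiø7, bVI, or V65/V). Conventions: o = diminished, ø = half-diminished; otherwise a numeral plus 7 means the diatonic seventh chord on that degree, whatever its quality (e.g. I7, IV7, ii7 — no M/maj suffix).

Stacked in thirds the chord is Bb-D-F: a major triad on Bb.
Bb is the lowered second degree of A major (diatonic 2 would be B). This is the Neapolitan chord — a major triad on the lowered second degree.
With F in the bass the chord is in second inversion, so the figured bass is 64.

bII64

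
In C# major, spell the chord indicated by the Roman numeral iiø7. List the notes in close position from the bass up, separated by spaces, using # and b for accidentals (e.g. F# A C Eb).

Scale degree 2 in C# major is D#; here the chord built on it is altered to a half-diminished seventh chord. iiø7 is the half-diminished supertonic seventh, borrowed from the parallel minor.
So the chord is D#-F#-A-C#.

D# F# A C#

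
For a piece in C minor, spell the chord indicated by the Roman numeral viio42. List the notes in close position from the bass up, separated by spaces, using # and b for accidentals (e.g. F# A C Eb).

In C minor, the leading-tone chord is built on the raised seventh degree, B.
Stacking thirds from B gives B-D-F-Ab.
With the 42 figure the chord is in third inversion; from the bass Ab upward in close position it reads Ab-B-D-F.

Ab B D F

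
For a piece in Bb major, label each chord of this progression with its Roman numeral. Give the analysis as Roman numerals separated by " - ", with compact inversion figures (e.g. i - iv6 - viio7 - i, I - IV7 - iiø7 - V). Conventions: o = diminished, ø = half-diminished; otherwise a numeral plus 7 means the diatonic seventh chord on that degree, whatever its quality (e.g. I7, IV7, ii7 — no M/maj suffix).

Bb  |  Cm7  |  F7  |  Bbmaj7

Bb: root Bb is the tonic; major triad there is I.
Cm7: minor seventh chord on C = scale degree 2 → ii7.
F7: root F is the dominant; dominant seventh chord there is V7.
Bbmaj7: root Bb is the tonic; major seventh chord there is I7.

I - ii7 - V7 - I7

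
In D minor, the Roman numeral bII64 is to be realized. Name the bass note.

bII in D minor has root Eb; the chord is Eb-G-Bb.
The figure 64 means second inversion — the fifth is in the bass.

Bb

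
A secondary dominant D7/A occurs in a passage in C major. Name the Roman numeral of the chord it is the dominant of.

The chord is a dominant seventh chord on D.
A dominant resolves down a perfect fifth: D → G. In C major, G is scale degree 5, i.e. V.

V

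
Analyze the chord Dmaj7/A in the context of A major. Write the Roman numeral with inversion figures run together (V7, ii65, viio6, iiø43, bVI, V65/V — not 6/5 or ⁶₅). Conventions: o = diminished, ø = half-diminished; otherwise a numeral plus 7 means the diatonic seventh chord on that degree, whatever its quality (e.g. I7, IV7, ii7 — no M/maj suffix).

IV43

The pitches D-F#-A-C# form a major seventh chord rooted on D.
D is scale degree 4 in A major, and a major seventh chord on that degree is written IV7.
With A in the bass the chord is in second inversion, so the figured bass is 43.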